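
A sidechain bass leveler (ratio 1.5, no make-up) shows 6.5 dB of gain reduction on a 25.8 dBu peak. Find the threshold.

Gain reduction = 25.8 − 19.3 = 6.5 dB; output overshoot = GR / (R − 1) = 6.5 / 0.5 = 13 dB.
Threshold = output − output overshoot = 19.3 − 13 = 6.3 dBu.

6.3 dBu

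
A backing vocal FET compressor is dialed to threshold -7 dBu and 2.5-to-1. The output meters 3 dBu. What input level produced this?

That's 10 dB above the -7 dBu threshold.
Input overshoot = R × output overshoot = 25 dB → input = -7 + 25 = 18 dBu.

18 dBu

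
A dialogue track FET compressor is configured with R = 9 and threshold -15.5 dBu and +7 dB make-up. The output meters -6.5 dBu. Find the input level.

Stripping the +7 dB make-up gives -13.5 dBu at the gain stage.
That's 2 dB above the -15.5 dBu threshold.
Input overshoot = R × output overshoot = 18 dB → input = -15.5 + 18 = 2.5 dBu.

2.5 dBu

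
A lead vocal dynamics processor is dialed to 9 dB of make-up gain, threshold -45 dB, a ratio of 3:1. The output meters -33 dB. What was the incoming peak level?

Stripping the +9 dB make-up gives -42 dB at the gain stage.
That's 3 dB above the -45 dB threshold.
Undo the ratio: input overshoot = 3 × 3 = 9 dB, giving input = -36 dB.

-36 dB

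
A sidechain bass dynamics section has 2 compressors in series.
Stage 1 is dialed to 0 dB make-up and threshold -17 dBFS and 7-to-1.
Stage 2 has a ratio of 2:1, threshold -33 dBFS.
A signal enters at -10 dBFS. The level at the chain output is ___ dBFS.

Stage 1: -10 dBFS is 7 dB over -17 dBFS; at 7:1 that becomes 1 dB over, giving -16 dBFS.
Stage 2: overshoot 17 dB → 17/2 = 8.5 dB → -24.5 dBFS.

-24.5 dBFS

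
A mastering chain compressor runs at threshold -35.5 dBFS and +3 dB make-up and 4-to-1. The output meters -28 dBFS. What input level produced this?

Stripping the +3 dB make-up gives -31 dBFS at the gain stage.
That's 4.5 dB above the -35.5 dBFS threshold.
Undo the ratio: input overshoot = 4.5 × 4 = 18 dB, giving input = -17.5 dBFS.

-17.5 dBFS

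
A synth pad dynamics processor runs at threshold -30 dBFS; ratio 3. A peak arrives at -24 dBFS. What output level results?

-28 dBFS

The input is 6 dB above the -30 dBFS threshold.
3:1 compression reduces that to 6/3 = 2 dB over.
Output = -30 + 2 = -28 dBFS.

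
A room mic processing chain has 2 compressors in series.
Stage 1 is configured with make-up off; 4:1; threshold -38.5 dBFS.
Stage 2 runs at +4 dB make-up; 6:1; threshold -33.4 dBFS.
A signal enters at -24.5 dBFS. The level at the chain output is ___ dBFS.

Stage 1: overshoot 14 dB → 14/4 = 3.5 dB → -35 dBFS.
Stage 2: -35 dBFS is at or below the -33.4 dBFS threshold — no compression; make-up brings it to -31 dBFS.

-31 dBFS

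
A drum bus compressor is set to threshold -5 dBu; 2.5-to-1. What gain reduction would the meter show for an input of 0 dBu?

Overshoot = 0 − (-5) = 5 dB.
At 2.5:1, output sits 5/2.5 = 2 dB above threshold.
GR = overshoot in − overshoot out = 5 − 2 = 3 dB.

3 dB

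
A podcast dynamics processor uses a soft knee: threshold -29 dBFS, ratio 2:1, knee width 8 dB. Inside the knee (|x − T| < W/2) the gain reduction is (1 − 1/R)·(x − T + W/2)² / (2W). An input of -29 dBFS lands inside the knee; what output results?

x − T + W/2 = -29 − (-29) + 4 = 4.
GR = (1 − 1/2) × 4² / 16 = 0.5 × 16 / 16 = 0.5 dB.
Output = -29 − 0.5 = -29.5 dBFS.

-29.5 dBFS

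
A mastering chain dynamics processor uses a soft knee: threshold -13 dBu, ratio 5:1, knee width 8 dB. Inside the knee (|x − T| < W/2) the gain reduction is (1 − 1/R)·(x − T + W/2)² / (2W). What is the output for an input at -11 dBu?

-12.8 dBu

x − T + W/2 = -11 − (-13) + 4 = 6.
GR = (1 − 1/5) × 6² / 16 = 0.8 × 36 / 16 = 1.8 dB.
Output = -11 − 1.8 = -12.8 dBu.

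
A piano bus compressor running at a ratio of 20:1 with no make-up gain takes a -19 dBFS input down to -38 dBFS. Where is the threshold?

-39 dBFS

Gain reduction = -19 − (-38) = 19 dB; output overshoot = GR / (R − 1) = 19 / 19 = 1 dB.
Threshold = output − output overshoot = -38 − 1 = -39 dBFS.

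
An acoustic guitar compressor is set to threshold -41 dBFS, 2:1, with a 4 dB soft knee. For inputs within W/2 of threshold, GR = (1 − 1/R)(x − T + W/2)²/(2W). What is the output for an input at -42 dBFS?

-42.0625 dBFS

x − T + W/2 = -42 − (-41) + 2 = 1.
GR = (1 − 1/2) × 1² / 8 = 0.5 × 1 / 8 = 0.0625 dB.
Output = -42 − 0.0625 = -42.0625 dBFS.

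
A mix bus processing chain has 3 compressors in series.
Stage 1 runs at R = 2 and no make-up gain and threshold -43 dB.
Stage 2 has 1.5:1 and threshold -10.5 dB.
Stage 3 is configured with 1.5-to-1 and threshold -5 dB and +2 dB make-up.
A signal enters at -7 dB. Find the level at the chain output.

-23 dB

Stage 1: -7 dB is 36 dB over -43 dB; at 2:1 that becomes 18 dB over, giving -25 dB.
Stage 2: below threshold (-25 ≤ -10.5); passes unchanged; output -25 dB.
Stage 3: below threshold (-25 ≤ -5); passes unchanged; make-up brings it to -23 dB.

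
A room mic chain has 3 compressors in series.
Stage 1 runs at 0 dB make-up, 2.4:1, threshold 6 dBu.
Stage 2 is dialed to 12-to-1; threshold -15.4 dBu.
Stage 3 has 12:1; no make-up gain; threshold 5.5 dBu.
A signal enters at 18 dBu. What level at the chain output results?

Stage 1: 12 dB above 6 dBu, reduced 2.4:1 to 5 dB above → 11 dBu.
Stage 2: 26.4 dB above -15.4 dBu, reduced 12:1 to 2.2 dB above → -13.2 dBu.
Stage 3: -13.2 dBu ≤ 5.5 dBu, so stage 3 doesn't engage; output -13.2 dBu.

-13.2 dBu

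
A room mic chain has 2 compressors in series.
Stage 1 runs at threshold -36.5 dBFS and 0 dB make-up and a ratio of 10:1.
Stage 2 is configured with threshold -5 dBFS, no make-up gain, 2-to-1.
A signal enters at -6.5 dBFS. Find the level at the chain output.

Stage 1: 30 dB above -36.5 dBFS, reduced 10:1 to 3 dB above → -33.5 dBFS.
Stage 2: -33.5 dBFS is at or below the -5 dBFS threshold — no compression; output -33.5 dBFS.

-33.5 dBFS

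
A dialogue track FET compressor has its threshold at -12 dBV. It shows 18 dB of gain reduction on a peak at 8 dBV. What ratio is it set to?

10:1

Input overshoot = 8 − (-12) = 20 dB.
Output overshoot = 20 − 18 = 2 dB.
Ratio = input overshoot / output overshoot = 20 / 2 = 10.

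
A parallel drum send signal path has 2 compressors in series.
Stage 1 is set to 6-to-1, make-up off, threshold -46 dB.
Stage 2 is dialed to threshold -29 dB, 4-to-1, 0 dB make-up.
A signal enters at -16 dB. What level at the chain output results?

Stage 1: 30 dB above -46 dB, reduced 6:1 to 5 dB above → -41 dB.
Stage 2: -41 dB is at or below the -29 dB threshold — no compression; output -41 dB.

-41 dB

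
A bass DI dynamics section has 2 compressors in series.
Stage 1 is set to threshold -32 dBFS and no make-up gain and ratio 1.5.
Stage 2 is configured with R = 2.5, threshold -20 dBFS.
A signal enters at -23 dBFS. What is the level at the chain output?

Stage 1: 9 dB above -32 dBFS, reduced 1.5:1 to 6 dB above → -26 dBFS.
Stage 2: below threshold (-26 ≤ -20); passes unchanged; output -26 dBFS.

-26 dBFS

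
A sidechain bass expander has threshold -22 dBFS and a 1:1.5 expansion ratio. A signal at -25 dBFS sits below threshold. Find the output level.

The input is 3 dB below the -22 dBFS threshold.
A 1:1.5 expander multiplies undershoot by 1.5: 3 × 1.5 = 4.5 dB below threshold.
Output = -22 − 4.5 = -26.5 dBFS.

-26.5 dBFS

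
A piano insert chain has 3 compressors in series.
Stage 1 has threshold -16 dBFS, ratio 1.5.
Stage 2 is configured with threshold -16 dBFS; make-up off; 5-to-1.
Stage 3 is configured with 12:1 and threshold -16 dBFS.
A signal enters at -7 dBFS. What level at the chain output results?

-15.9 dBFS

Stage 1: -7 dBFS is 9 dB over -16 dBFS; at 1.5:1 that becomes 6 dB over, giving -10 dBFS.
Stage 2: overshoot 6 dB → 6/5 = 1.2 dB → -14.8 dBFS.
Stage 3: overshoot 1.2 dB → 1.2/12 = 0.1 dB → -15.9 dBFS.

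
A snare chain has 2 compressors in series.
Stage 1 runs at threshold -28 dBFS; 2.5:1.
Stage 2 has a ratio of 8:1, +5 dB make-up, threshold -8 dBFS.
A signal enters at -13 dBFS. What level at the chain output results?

Stage 1: overshoot 15 dB → 15/2.5 = 6 dB → -22 dBFS.
Stage 2: below threshold (-22 ≤ -8); passes unchanged; make-up brings it to -17 dBFS.

-17 dBFS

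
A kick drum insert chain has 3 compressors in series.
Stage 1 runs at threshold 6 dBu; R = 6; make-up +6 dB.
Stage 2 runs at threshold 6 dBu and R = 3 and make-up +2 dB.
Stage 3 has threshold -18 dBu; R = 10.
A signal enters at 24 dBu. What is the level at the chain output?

Stage 1: 18 dB above 6 dBu, reduced 6:1 to 3 dB above → 9 dBu; +6 dB make-up → 15 dBu.
Stage 2: 9 dB above 6 dBu, reduced 3:1 to 3 dB above → 9 dBu; +2 dB make-up → 11 dBu.
Stage 3: 29 dB above -18 dBu, reduced 10:1 to 2.9 dB above → -15.1 dBu.

-15.1 dBu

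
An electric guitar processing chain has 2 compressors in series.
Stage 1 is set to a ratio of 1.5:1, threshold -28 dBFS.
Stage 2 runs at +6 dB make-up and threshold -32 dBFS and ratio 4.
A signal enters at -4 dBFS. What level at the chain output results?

Stage 1: overshoot 24 dB → 24/1.5 = 16 dB → -12 dBFS.
Stage 2: 20 dB above -32 dBFS, reduced 4:1 to 5 dB above → -27 dBFS; +6 dB make-up → -21 dBFS.

-21 dBFS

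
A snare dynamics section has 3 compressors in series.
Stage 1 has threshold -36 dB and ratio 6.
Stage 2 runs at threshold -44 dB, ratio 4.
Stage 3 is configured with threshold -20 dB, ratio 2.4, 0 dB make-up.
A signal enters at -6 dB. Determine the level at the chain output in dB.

-40.75 dB

Stage 1: overshoot 30 dB → 30/6 = 5 dB → -31 dB.
Stage 2: 13 dB above -44 dB, reduced 4:1 to 3.25 dB above → -40.75 dB.
Stage 3: below threshold (-40.75 ≤ -20); passes unchanged; output -40.75 dB.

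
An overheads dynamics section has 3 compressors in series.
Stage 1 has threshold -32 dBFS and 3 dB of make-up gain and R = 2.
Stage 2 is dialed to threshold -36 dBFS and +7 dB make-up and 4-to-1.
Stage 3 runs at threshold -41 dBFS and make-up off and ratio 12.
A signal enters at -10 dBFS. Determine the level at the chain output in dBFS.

-39.625 dBFS

Stage 1: overshoot 22 dB → 22/2 = 11 dB → -21 dBFS; +3 dB make-up → -18 dBFS.
Stage 2: overshoot 18 dB → 18/4 = 4.5 dB → -31.5 dBFS; +7 dB make-up → -24.5 dBFS.
Stage 3: overshoot 16.5 dB → 16.5/12 = 1.375 dB → -39.625 dBFS.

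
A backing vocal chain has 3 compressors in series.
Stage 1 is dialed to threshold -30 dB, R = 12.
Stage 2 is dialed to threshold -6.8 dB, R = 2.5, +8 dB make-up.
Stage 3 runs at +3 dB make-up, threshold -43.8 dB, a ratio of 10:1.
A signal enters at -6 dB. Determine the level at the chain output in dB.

-38.42 dB

Stage 1: 24 dB above -30 dB, reduced 12:1 to 2 dB above → -28 dB.
Stage 2: -28 dB ≤ -6.8 dB, so stage 2 doesn't engage; make-up brings it to -20 dB.
Stage 3: -20 dB is 23.8 dB over -43.8 dB; at 10:1 that becomes 2.38 dB over, giving -41.42 dB; +3 dB make-up → -38.42 dB.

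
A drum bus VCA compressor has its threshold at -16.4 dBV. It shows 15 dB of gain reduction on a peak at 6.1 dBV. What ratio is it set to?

3:1

Input overshoot = 6.1 − (-16.4) = 22.5 dB.
Output overshoot = 22.5 − 15 = 7.5 dB.
Ratio = input overshoot / output overshoot = 22.5 / 7.5 = 3.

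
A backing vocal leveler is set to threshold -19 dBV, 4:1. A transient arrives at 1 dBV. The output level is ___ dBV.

1 dBV sits 20 dB over threshold.
At 4:1 the overshoot is divided by 4, leaving 5 dB above threshold.
So the level is -19 + 5 = -14 dBV.

-14 dBV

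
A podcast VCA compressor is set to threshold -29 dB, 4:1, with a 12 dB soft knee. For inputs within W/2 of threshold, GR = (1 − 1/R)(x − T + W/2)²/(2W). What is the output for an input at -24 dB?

-27.78125 dB

x − T + W/2 = -24 − (-29) + 6 = 11.
GR = (1 − 1/4) × 11² / 24 = 0.75 × 121 / 24 = 3.78125 dB.
Output = -24 − 3.78125 = -27.78125 dB.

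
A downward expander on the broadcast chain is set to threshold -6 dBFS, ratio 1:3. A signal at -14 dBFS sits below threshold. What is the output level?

-30 dBFS

The input is 8 dB below the -6 dBFS threshold.
A 1:3 expander multiplies undershoot by 3: 8 × 3 = 24 dB below threshold.
Output = -6 − 24 = -30 dBFS.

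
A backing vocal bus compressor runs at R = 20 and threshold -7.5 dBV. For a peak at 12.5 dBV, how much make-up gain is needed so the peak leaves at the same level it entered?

Overshoot 20 dB → 20/20 = 1 dB after compression, so the compressed level is -7.5 + 1 = -6.5 dBV.
Make-up = target − compressed = 12.5 − (-6.5) = 19 dB.

19 dB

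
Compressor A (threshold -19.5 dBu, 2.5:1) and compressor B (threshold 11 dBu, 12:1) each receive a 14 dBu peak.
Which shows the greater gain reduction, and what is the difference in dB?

A: 33.5 dB over, compressed to 13.4 dB over, so 20.1 dB of GR.
B: 3 dB over, compressed to 0.25 dB over, so 2.75 dB of GR.
A reduces 17.35 dB more.

A, by 17.35 dB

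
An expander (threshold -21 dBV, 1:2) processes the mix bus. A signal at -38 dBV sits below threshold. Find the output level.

-55 dBV

The input is 17 dB below the -21 dBV threshold.
A 1:2 expander multiplies undershoot by 2: 17 × 2 = 34 dB below threshold.
Output = -21 − 34 = -55 dBV.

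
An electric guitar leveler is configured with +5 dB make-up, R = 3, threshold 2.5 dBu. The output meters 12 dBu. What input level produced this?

16 dBu

Before make-up, the level was 12 − 5 = 7 dBu.
Post-compression overshoot = 7 − 2.5 = 4.5 dB.
Undo the ratio: input overshoot = 4.5 × 3 = 13.5 dB, giving input = 16 dBu.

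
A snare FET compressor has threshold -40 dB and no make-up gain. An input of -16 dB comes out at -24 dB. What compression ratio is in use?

1.5:1

Input overshoot = -16 − (-40) = 24 dB; output overshoot = -24 − (-40) = 16 dB.
Ratio = 24 / 16 = 1.5.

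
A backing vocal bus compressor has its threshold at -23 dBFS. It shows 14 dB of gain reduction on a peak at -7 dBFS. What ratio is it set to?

Input overshoot = -7 − (-23) = 16 dB.
Output overshoot = 16 − 14 = 2 dB.
Ratio = input overshoot / output overshoot = 16 / 2 = 8.

8:1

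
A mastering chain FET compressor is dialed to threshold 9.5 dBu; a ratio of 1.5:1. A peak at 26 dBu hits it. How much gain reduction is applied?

26 dBu exceeds the threshold by 16.5 dB.
A 1.5:1 ratio leaves 11 dB of that excess.
Gain reduction = 16.5 − 11 = 5.5 dB.

5.5 dB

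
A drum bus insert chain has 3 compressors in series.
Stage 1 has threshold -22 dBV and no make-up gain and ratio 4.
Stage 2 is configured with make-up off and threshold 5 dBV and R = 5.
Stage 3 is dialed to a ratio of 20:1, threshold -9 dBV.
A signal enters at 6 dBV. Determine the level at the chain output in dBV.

Stage 1: 28 dB above -22 dBV, reduced 4:1 to 7 dB above → -15 dBV.
Stage 2: -15 dBV is at or below the 5 dBV threshold — no compression; output -15 dBV.
Stage 3: below threshold (-15 ≤ -9); passes unchanged; output -15 dBV.

-15 dBV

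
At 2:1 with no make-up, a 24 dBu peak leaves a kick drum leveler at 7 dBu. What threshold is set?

-10 dBu

Gain reduction = 24 − 7 = 17 dB; output overshoot = GR / (R − 1) = 17 / 1 = 17 dB.
Threshold = output − output overshoot = 7 − 17 = -10 dBu.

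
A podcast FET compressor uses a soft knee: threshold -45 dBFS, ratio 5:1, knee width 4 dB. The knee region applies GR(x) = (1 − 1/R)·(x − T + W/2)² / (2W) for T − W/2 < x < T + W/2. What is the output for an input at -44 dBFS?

-44.9 dBFS

x − T + W/2 = -44 − (-45) + 2 = 3.
GR = (1 − 1/5) × 3² / 8 = 0.8 × 9 / 8 = 0.9 dB.
Output = -44 − 0.9 = -44.9 dBFS.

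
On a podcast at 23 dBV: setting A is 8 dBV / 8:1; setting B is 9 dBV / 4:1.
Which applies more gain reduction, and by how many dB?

A, by 2.625 dB

A: overshoot 15 dB → output overshoot 1.875 dB → GR 13.125 dB.
B: overshoot 14 dB → output overshoot 3.5 dB → GR 10.5 dB.
Difference: 2.625 dB in favour of A.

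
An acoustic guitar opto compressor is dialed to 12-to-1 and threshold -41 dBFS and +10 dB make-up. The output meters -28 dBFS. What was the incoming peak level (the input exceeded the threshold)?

-5 dBFS

Remove make-up: -28 − 10 = -38 dBFS.
That's 3 dB above the -41 dBFS threshold.
Input overshoot = R × output overshoot = 36 dB → input = -41 + 36 = -5 dBFS.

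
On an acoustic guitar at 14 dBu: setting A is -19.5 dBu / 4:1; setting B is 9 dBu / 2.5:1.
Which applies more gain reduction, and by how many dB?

A, by 22.125 dB

A: 33.5 dB over, compressed to 8.375 dB over, so 25.125 dB of GR.
B: 5 dB over, compressed to 2 dB over, so 3 dB of GR.
A applies 22.125 dB more gain reduction.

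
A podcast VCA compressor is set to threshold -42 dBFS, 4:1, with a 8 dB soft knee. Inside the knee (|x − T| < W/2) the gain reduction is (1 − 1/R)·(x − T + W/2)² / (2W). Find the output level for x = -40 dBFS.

-41.6875 dBFS

x − T + W/2 = -40 − (-42) + 4 = 6.
GR = (1 − 1/4) × 6² / 16 = 0.75 × 36 / 16 = 1.6875 dB.
Output = -40 − 1.6875 = -41.6875 dBFS.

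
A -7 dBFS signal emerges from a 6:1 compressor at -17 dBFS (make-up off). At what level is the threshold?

Let T be the threshold. Output overshoot = (input overshoot)/R, so -17 − T = (-7 − T)/6.
6·(-17 − T) = -7 − T → 5·T = -102 − (-7) = -95.
T = -95/5 = -19 dBFS.

-19 dBFS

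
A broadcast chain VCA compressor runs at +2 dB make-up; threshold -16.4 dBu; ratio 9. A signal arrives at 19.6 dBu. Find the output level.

-10.4 dBu

The input is 36 dB above the -16.4 dBu threshold.
The 36 dB excess becomes 4 dB after 9:1 reduction.
So the level is -16.4 + 4 = -12.4 dBu; make-up adds 2 dB, giving -10.4 dBu.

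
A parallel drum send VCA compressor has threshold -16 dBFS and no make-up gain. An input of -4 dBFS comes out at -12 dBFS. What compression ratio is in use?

3:1

Input overshoot = -4 − (-16) = 12 dB; output overshoot = -12 − (-16) = 4 dB.
Ratio = 12 / 4 = 3.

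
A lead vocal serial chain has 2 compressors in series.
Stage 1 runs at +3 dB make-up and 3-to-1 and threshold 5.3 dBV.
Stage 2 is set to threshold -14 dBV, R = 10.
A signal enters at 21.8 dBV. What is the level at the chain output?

Stage 1: overshoot 16.5 dB → 16.5/3 = 5.5 dB → 10.8 dBV; +3 dB make-up → 13.8 dBV.
Stage 2: 13.8 dBV is 27.8 dB over -14 dBV; at 10:1 that becomes 2.78 dB over, giving -11.22 dBV.

-11.22 dBV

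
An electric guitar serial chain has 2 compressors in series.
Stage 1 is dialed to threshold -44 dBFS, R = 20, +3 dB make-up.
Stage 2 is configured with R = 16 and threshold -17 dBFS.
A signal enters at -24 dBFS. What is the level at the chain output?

Stage 1: -24 dBFS is 20 dB over -44 dBFS; at 20:1 that becomes 1 dB over, giving -43 dBFS; +3 dB make-up → -40 dBFS.
Stage 2: -40 dBFS ≤ -17 dBFS, so stage 2 doesn't engage; output -40 dBFS.

-40 dBFS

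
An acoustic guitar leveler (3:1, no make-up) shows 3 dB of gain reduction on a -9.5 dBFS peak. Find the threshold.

Input is 4.5 dB above T (since output overshoot × R = input overshoot: (-12.5 − T)·3 = -9.5 − T gives T = -14 dBFS).
Check: -14 + (-9.5 − (-14))/3 = -14 + 1.5 = -12.5 dBFS. ✓

-14 dBFS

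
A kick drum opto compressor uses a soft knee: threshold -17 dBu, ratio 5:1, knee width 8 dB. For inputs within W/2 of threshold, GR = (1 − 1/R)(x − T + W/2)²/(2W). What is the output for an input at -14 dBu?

-16.45 dBu

x − T + W/2 = -14 − (-17) + 4 = 7.
GR = (1 − 1/5) × 7² / 16 = 0.8 × 49 / 16 = 2.45 dB.
Output = -14 − 2.45 = -16.45 dBu.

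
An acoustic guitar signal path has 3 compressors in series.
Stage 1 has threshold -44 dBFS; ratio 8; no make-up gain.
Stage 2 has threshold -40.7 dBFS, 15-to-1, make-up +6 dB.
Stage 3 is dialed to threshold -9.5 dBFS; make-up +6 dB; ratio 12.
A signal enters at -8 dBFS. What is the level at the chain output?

-28.62 dBFS

Stage 1: overshoot 36 dB → 36/8 = 4.5 dB → -39.5 dBFS.
Stage 2: overshoot 1.2 dB → 1.2/15 = 0.08 dB → -40.62 dBFS; +6 dB make-up → -34.62 dBFS.
Stage 3: below threshold (-34.62 ≤ -9.5); passes unchanged; make-up brings it to -28.62 dBFS.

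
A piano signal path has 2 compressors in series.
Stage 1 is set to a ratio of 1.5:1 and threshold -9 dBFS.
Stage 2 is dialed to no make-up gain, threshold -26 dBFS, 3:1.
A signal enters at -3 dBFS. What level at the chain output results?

-19 dBFS

Stage 1: -3 dBFS is 6 dB over -9 dBFS; at 1.5:1 that becomes 4 dB over, giving -5 dBFS.
Stage 2: -5 dBFS is 21 dB over -26 dBFS; at 3:1 that becomes 7 dB over, giving -19 dBFS.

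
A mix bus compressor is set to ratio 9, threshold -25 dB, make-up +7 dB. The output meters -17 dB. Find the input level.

Remove make-up: -17 − 7 = -24 dB.
That's 1 dB above the -25 dB threshold.
Before 9:1 compression the overshoot was 1 × 9 = 9 dB, so input = -25 + 9 = -16 dB.

-16 dB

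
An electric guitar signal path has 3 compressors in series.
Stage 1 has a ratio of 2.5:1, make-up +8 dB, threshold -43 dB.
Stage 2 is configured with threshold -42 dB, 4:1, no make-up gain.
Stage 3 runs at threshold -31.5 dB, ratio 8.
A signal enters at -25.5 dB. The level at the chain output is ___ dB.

Stage 1: overshoot 17.5 dB → 17.5/2.5 = 7 dB → -36 dB; +8 dB make-up → -28 dB.
Stage 2: -28 dB is 14 dB over -42 dB; at 4:1 that becomes 3.5 dB over, giving -38.5 dB.
Stage 3: -38.5 dB is at or below the -31.5 dB threshold — no compression; output -38.5 dB.

-38.5 dB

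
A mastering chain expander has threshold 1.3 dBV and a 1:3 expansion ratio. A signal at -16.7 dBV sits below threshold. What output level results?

Below threshold, a 1:3 expander applies gain = (3−1)×(T − x) of attenuation.
(3−1) × 18 = 36 dB, so output = -16.7 − 36 = -52.7 dBV.

-52.7 dBV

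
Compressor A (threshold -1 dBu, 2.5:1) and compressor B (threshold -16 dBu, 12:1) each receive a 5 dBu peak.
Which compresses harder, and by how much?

B, by 15.65 dB

A: GR = 6 − 6/2.5 = 3.6 dB.
B: GR = 21 − 21/12 = 19.25 dB.
B reduces 15.65 dB more.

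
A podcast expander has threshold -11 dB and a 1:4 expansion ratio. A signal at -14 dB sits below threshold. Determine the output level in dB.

Below threshold, a 1:4 expander applies gain = (4−1)×(T − x) of attenuation.
(4−1) × 3 = 9 dB, so output = -14 − 9 = -23 dB.

-23 dB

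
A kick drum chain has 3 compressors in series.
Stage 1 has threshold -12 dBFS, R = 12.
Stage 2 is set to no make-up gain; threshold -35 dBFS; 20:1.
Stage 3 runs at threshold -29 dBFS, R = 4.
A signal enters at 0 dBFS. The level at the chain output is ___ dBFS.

-33.8 dBFS

Stage 1: 12 dB above -12 dBFS, reduced 12:1 to 1 dB above → -11 dBFS.
Stage 2: 24 dB above -35 dBFS, reduced 20:1 to 1.2 dB above → -33.8 dBFS.
Stage 3: -33.8 dBFS is at or below the -29 dBFS threshold — no compression; output -33.8 dBFS.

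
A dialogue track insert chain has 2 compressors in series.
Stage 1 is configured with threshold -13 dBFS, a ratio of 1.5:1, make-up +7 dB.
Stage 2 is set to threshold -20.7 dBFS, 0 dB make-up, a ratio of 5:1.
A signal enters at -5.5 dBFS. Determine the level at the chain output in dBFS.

-16.76 dBFS

Stage 1: 7.5 dB above -13 dBFS, reduced 1.5:1 to 5 dB above → -8 dBFS; +7 dB make-up → -1 dBFS.
Stage 2: -1 dBFS is 19.7 dB over -20.7 dBFS; at 5:1 that becomes 3.94 dB over, giving -16.76 dBFS.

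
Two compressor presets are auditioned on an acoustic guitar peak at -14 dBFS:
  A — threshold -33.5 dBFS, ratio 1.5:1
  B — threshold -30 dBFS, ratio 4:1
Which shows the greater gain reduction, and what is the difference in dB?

B, by 5.5 dB

A: GR = 19.5 − 19.5/1.5 = 6.5 dB.
B: GR = 16 − 16/4 = 12 dB.
B applies 5.5 dB more gain reduction.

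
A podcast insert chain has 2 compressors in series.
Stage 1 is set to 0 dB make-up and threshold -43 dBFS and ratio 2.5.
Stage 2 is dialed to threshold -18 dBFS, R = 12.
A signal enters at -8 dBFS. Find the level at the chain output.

-29 dBFS

Stage 1: -8 dBFS is 35 dB over -43 dBFS; at 2.5:1 that becomes 14 dB over, giving -29 dBFS.
Stage 2: -29 dBFS is at or below the -18 dBFS threshold — no compression; output -29 dBFS.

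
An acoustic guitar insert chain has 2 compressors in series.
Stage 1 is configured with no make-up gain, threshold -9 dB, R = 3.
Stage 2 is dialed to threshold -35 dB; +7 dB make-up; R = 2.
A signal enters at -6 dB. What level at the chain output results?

Stage 1: 3 dB above -9 dB, reduced 3:1 to 1 dB above → -8 dB.
Stage 2: overshoot 27 dB → 27/2 = 13.5 dB → -21.5 dB; +7 dB make-up → -14.5 dB.

-14.5 dB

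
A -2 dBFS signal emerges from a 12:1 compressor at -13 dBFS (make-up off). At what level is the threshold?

-14 dBFS

Let T be the threshold. Output overshoot = (input overshoot)/R, so -13 − T = (-2 − T)/12.
12·(-13 − T) = -2 − T → 11·T = -156 − (-2) = -154.
T = -154/11 = -14 dBFS.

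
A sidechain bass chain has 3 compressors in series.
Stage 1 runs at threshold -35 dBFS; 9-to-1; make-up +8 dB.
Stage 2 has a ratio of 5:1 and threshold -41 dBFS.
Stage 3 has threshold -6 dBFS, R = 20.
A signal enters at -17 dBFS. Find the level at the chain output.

-37.8 dBFS

Stage 1: 18 dB above -35 dBFS, reduced 9:1 to 2 dB above → -33 dBFS; +8 dB make-up → -25 dBFS.
Stage 2: 16 dB above -41 dBFS, reduced 5:1 to 3.2 dB above → -37.8 dBFS.
Stage 3: -37.8 dBFS is at or below the -6 dBFS threshold — no compression; output -37.8 dBFS.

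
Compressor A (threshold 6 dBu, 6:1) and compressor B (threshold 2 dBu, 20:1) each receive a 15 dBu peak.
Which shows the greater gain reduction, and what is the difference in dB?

A: overshoot 9 dB → output overshoot 1.5 dB → GR 7.5 dB.
B: overshoot 13 dB → output overshoot 0.65 dB → GR 12.35 dB.
Difference: 4.85 dB in favour of B.

B, by 4.85 dB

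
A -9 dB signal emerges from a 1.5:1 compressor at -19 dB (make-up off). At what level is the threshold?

-39 dB

Let T be the threshold. Output overshoot = (input overshoot)/R, so -19 − T = (-9 − T)/1.5.
1.5·(-19 − T) = -9 − T → 0.5·T = -28.5 − (-9) = -19.5.
T = -19.5/0.5 = -39 dB.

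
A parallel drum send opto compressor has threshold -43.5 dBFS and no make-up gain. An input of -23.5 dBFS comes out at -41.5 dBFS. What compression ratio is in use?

10:1

Input overshoot = -23.5 − (-43.5) = 20 dB; output overshoot = -41.5 − (-43.5) = 2 dB.
Ratio = 20 / 2 = 10.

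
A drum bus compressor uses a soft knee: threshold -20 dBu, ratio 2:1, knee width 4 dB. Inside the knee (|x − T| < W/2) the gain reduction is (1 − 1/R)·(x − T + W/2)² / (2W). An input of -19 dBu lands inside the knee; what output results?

-19.5625 dBu

x − T + W/2 = -19 − (-20) + 2 = 3.
GR = (1 − 1/2) × 3² / 8 = 0.5 × 9 / 8 = 0.5625 dB.
Output = -19 − 0.5625 = -19.5625 dBu.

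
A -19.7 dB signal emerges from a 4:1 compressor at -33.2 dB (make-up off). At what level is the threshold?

-37.7 dB

Let T be the threshold. Output overshoot = (input overshoot)/R, so -33.2 − T = (-19.7 − T)/4.
4·(-33.2 − T) = -19.7 − T → 3·T = -132.8 − (-19.7) = -113.1.
T = -113.1/3 = -37.7 dB.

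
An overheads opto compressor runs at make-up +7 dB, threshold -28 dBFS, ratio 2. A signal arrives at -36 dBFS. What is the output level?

-29 dBFS

-36 dBFS is 8 dB below the -28 dBFS threshold, so no gain reduction is applied.
Make-up gain adds 7 dB: -36 + 7 = -29 dBFS.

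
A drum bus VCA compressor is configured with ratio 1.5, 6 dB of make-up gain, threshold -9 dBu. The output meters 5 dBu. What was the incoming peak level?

3 dBu

Before make-up, the level was 5 − 6 = -1 dBu.
Post-compression overshoot = -1 − (-9) = 8 dB.
Input overshoot = R × output overshoot = 12 dB → input = -9 + 12 = 3 dBu.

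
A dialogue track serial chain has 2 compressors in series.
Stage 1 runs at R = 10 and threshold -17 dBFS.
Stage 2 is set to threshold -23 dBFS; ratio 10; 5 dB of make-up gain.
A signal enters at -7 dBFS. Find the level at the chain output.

-17.3 dBFS

Stage 1: 10 dB above -17 dBFS, reduced 10:1 to 1 dB above → -16 dBFS.
Stage 2: -16 dBFS is 7 dB over -23 dBFS; at 10:1 that becomes 0.7 dB over, giving -22.3 dBFS; +5 dB make-up → -17.3 dBFS.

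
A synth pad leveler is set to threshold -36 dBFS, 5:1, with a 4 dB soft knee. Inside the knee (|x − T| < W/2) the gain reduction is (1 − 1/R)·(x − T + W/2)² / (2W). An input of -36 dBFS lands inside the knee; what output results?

x − T + W/2 = -36 − (-36) + 2 = 2.
GR = (1 − 1/5) × 2² / 8 = 0.8 × 4 / 8 = 0.4 dB.
Output = -36 − 0.4 = -36.4 dBFS.

-36.4 dBFS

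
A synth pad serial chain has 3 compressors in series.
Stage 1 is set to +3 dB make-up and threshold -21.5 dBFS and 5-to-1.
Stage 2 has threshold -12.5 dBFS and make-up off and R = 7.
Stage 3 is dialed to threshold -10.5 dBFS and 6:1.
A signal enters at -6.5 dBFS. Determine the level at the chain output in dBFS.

-15.5 dBFS

Stage 1: overshoot 15 dB → 15/5 = 3 dB → -18.5 dBFS; +3 dB make-up → -15.5 dBFS.
Stage 2: below threshold (-15.5 ≤ -12.5); passes unchanged; output -15.5 dBFS.
Stage 3: -15.5 dBFS ≤ -10.5 dBFS, so stage 3 doesn't engage; output -15.5 dBFS.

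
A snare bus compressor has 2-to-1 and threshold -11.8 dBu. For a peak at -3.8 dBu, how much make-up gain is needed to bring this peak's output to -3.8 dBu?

The peak compresses to -11.8 + 8/2 = -7.8 dBu.
To reach -3.8 dBu requires -3.8 − (-7.8) = 4 dB of make-up.

4 dB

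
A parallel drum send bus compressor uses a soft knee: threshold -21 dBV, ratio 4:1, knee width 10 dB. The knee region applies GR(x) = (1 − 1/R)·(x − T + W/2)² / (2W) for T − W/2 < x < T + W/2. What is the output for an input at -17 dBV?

-20.0375 dBV

x − T + W/2 = -17 − (-21) + 5 = 9.
GR = (1 − 1/4) × 9² / 20 = 0.75 × 81 / 20 = 3.0375 dB.
Output = -17 − 3.0375 = -20.0375 dBV.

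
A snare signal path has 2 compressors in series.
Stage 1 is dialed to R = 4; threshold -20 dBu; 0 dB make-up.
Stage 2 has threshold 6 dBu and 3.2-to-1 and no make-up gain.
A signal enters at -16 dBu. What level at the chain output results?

Stage 1: 4 dB above -20 dBu, reduced 4:1 to 1 dB above → -19 dBu.
Stage 2: below threshold (-19 ≤ 6); passes unchanged; output -19 dBu.

-19 dBu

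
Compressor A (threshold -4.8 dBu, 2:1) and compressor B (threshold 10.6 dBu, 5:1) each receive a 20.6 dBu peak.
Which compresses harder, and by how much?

A, by 4.7 dB

A: overshoot 25.4 dB → output overshoot 12.7 dB → GR 12.7 dB.
B: overshoot 10 dB → output overshoot 2 dB → GR 8 dB.
A reduces 4.7 dB more.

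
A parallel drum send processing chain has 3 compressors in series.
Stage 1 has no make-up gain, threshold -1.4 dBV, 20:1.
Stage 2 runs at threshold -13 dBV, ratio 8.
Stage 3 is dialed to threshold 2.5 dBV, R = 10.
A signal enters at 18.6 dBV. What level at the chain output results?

Stage 1: 18.6 dBV is 20 dB over -1.4 dBV; at 20:1 that becomes 1 dB over, giving -0.4 dBV.
Stage 2: overshoot 12.6 dB → 12.6/8 = 1.575 dB → -11.425 dBV.
Stage 3: below threshold (-11.425 ≤ 2.5); passes unchanged; output -11.425 dBV.

-11.425 dBV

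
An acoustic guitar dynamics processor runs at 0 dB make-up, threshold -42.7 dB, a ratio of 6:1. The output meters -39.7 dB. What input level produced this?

-24.7 dB

The compressed level sits -39.7 − (-42.7) = 3 dB over threshold.
Before 6:1 compression the overshoot was 3 × 6 = 18 dB, so input = -42.7 + 18 = -24.7 dB.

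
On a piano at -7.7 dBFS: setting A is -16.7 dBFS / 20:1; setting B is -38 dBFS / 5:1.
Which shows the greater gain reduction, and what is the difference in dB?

A: overshoot 9 dB → output overshoot 0.45 dB → GR 8.55 dB.
B: overshoot 30.3 dB → output overshoot 6.06 dB → GR 24.24 dB.
B applies 15.69 dB more gain reduction.

B, by 15.69 dB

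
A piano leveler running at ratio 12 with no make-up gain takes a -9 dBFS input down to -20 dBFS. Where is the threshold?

-21 dBFS

Gain reduction = -9 − (-20) = 11 dB; output overshoot = GR / (R − 1) = 11 / 11 = 1 dB.
Threshold = output − output overshoot = -20 − 1 = -21 dBFS.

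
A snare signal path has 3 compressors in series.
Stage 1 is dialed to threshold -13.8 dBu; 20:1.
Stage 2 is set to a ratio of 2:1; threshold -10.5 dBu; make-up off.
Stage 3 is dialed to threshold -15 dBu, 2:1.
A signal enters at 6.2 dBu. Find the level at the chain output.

Stage 1: 6.2 dBu is 20 dB over -13.8 dBu; at 20:1 that becomes 1 dB over, giving -12.8 dBu.
Stage 2: -12.8 dBu ≤ -10.5 dBu, so stage 2 doesn't engage; output -12.8 dBu.
Stage 3: overshoot 2.2 dB → 2.2/2 = 1.1 dB → -13.9 dBu.

-13.9 dBu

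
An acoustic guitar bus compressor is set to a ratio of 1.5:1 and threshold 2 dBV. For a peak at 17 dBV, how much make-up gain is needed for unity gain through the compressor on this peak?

5 dB

Without make-up, output = threshold + overshoot/1.5 = 2 + 10 = 12 dBV.
Gap to target: 5 dB.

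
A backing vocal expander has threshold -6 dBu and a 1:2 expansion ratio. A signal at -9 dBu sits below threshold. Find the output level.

-12 dBu

Undershoot = (-6) − (-9) = 3 dB.
At 1:2, that expands to 6 dB under threshold.
Output = -6 − 6 = -12 dBu.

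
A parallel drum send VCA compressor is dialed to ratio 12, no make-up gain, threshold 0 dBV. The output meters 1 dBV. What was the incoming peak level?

Post-compression overshoot = 1 − 0 = 1 dB.
Before 12:1 compression the overshoot was 1 × 12 = 12 dB, so input = 0 + 12 = 12 dBV.

12 dBV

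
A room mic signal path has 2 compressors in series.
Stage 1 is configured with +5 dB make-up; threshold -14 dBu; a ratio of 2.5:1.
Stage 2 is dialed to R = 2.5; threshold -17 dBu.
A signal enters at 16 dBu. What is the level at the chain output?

Stage 1: 16 dBu is 30 dB over -14 dBu; at 2.5:1 that becomes 12 dB over, giving -2 dBu; +5 dB make-up → 3 dBu.
Stage 2: 3 dBu is 20 dB over -17 dBu; at 2.5:1 that becomes 8 dB over, giving -9 dBu.

-9 dBu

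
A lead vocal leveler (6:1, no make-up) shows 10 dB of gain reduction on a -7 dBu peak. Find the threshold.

-19 dBu

Input is 12 dB above T (since output overshoot × R = input overshoot: (-17 − T)·6 = -7 − T gives T = -19 dBu).
Check: -19 + (-7 − (-19))/6 = -19 + 2 = -17 dBu. ✓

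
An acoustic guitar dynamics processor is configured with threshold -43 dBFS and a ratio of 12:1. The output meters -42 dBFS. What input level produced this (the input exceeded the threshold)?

Post-compression overshoot = -42 − (-43) = 1 dB.
Undo the ratio: input overshoot = 1 × 12 = 12 dB, giving input = -31 dBFS.

-31 dBFS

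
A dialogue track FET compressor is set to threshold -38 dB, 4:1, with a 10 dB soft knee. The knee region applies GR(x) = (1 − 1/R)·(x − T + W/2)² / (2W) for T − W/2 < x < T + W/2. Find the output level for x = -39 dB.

x − T + W/2 = -39 − (-38) + 5 = 4.
GR = (1 − 1/4) × 4² / 20 = 0.75 × 16 / 20 = 0.6 dB.
Output = -39 − 0.6 = -39.6 dB.

-39.6 dB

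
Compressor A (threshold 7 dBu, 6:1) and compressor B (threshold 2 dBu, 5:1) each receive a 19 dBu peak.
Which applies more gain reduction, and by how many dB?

B, by 3.6 dB

A: 12 dB over, compressed to 2 dB over, so 10 dB of GR.
B: 17 dB over, compressed to 3.4 dB over, so 13.6 dB of GR.
Difference: 3.6 dB in favour of B.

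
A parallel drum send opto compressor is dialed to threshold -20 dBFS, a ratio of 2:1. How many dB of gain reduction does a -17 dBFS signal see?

1.5 dB

Overshoot = -17 − (-20) = 3 dB.
At 2:1, output sits 3/2 = 1.5 dB above threshold.
So the signal is attenuated by 3 − 1.5 = 1.5 dB.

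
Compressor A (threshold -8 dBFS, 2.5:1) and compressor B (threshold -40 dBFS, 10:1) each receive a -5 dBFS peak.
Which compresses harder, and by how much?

A: 3 dB over, compressed to 1.2 dB over, so 1.8 dB of GR.
B: 35 dB over, compressed to 3.5 dB over, so 31.5 dB of GR.
B applies 29.7 dB more gain reduction.

B, by 29.7 dB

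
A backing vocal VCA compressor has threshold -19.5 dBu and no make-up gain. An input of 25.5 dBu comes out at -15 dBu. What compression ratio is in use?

10:1

Input overshoot = 25.5 − (-19.5) = 45 dB; output overshoot = -15 − (-19.5) = 4.5 dB.
Ratio = 45 / 4.5 = 10.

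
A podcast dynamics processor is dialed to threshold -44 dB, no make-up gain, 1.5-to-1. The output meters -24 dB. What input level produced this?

The compressed level sits -24 − (-44) = 20 dB over threshold.
Before 1.5:1 compression the overshoot was 20 × 1.5 = 30 dB, so input = -44 + 30 = -14 dB.

-14 dB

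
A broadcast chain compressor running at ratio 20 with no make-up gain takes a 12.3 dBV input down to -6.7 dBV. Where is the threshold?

Let T be the threshold. Output overshoot = (input overshoot)/R, so -6.7 − T = (12.3 − T)/20.
20·(-6.7 − T) = 12.3 − T → 19·T = -134 − 12.3 = -146.3.
T = -146.3/19 = -7.7 dBV.

-7.7 dBV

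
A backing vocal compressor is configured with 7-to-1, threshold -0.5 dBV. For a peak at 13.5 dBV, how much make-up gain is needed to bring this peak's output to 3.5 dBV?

Without make-up, output = threshold + overshoot/7 = -0.5 + 2 = 1.5 dBV.
Gap to target: 2 dB.

2 dB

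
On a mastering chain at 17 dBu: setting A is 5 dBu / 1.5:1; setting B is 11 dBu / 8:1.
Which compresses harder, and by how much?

A: 12 dB over, compressed to 8 dB over, so 4 dB of GR.
B: 6 dB over, compressed to 0.75 dB over, so 5.25 dB of GR.
B reduces 1.25 dB more.

B, by 1.25 dB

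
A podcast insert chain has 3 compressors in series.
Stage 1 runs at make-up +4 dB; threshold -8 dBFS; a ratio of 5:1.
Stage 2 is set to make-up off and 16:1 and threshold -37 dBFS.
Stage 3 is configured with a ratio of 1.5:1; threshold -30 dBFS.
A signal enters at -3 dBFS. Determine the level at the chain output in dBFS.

Stage 1: -3 dBFS is 5 dB over -8 dBFS; at 5:1 that becomes 1 dB over, giving -7 dBFS; +4 dB make-up → -3 dBFS.
Stage 2: overshoot 34 dB → 34/16 = 2.125 dB → -34.875 dBFS.
Stage 3: below threshold (-34.875 ≤ -30); passes unchanged; output -34.875 dBFS.

-34.875 dBFS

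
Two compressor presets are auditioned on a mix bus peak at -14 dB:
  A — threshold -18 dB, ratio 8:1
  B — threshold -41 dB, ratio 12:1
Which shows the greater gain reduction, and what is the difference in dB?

B, by 21.25 dB

A: overshoot 4 dB → output overshoot 0.5 dB → GR 3.5 dB.
B: overshoot 27 dB → output overshoot 2.25 dB → GR 24.75 dB.
B applies 21.25 dB more gain reduction.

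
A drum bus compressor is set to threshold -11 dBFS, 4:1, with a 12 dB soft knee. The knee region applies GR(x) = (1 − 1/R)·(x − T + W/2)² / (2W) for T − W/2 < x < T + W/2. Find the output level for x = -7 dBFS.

-10.125 dBFS

x − T + W/2 = -7 − (-11) + 6 = 10.
GR = (1 − 1/4) × 10² / 24 = 0.75 × 100 / 24 = 3.125 dB.
Output = -7 − 3.125 = -10.125 dBFS.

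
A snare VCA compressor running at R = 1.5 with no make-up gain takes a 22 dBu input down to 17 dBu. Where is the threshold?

Gain reduction = 22 − 17 = 5 dB; output overshoot = GR / (R − 1) = 5 / 0.5 = 10 dB.
Threshold = output − output overshoot = 17 − 10 = 7 dBu.

7 dBu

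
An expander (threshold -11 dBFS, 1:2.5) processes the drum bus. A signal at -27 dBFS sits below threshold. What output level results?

The input is 16 dB below the -11 dBFS threshold.
A 1:2.5 expander multiplies undershoot by 2.5: 16 × 2.5 = 40 dB below threshold.
Output = -11 − 40 = -51 dBFS.

-51 dBFS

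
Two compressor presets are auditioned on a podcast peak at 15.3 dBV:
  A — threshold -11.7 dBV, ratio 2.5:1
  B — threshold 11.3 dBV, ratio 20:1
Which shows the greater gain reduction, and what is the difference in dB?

A, by 12.4 dB

A: GR = 27 − 27/2.5 = 16.2 dB.
B: GR = 4 − 4/20 = 3.8 dB.
A applies 12.4 dB more gain reduction.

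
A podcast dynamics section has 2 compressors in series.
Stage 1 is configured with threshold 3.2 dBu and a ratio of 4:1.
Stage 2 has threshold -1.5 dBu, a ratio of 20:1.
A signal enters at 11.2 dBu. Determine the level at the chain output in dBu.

Stage 1: 8 dB above 3.2 dBu, reduced 4:1 to 2 dB above → 5.2 dBu.
Stage 2: 5.2 dBu is 6.7 dB over -1.5 dBu; at 20:1 that becomes 0.335 dB over, giving -1.165 dBu.

-1.165 dBu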